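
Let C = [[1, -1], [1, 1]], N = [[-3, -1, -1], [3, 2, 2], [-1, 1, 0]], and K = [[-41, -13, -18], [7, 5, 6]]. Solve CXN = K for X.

Isolating X: multiply by C⁻¹ from the left and N⁻¹ from the right, so X = C⁻¹KN⁻¹.
C has determinant 2; C⁻¹ = [[1/2, 1/2], [-1/2, 1/2]].
N has determinant 3; N⁻¹ = [[-2/3, -1/3, 0], [-2/3, -1/3, 1], [5/3, 4/3, -1]].
C⁻¹K = [[-17, -4, -6], [24, 9, 12]].
X = (C⁻¹K)N⁻¹ = [[4, -1, 2], [-2, 5, -3]].

X = [[4, -1, 2], [-2, 5, -3]]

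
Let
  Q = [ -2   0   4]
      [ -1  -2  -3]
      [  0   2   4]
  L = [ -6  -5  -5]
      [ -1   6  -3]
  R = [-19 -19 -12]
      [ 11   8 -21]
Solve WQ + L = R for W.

W = [[4, 5, -2], [-5, -2, -1]]

WQ = R − L = [[-13, -14, -7], [12, 2, -18]].
Since Q sits to the right of W, W = (R − L)Q⁻¹.
det Q = -4; the adjugate gives Q⁻¹ = [[1/2, -2, -2], [-1, 2, 5/2], [1/2, -1, -1]].
W = (R − L)Q⁻¹ = [[4, 5, -2], [-5, -2, -1]].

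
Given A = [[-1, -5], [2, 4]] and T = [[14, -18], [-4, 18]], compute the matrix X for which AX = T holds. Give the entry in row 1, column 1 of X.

6

Since A multiplies X on the left, X = A⁻¹T.
det A = 6; the adjugate gives A⁻¹ = [[2/3, 5/6], [-1/3, -1/6]].
X = A⁻¹T = [[2/3, 5/6], [-1/3, -1/6]] · [[14, -18], [-4, 18]] = [[6, 3], [-4, 3]].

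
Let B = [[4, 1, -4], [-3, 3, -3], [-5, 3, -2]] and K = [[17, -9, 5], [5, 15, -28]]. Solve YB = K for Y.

B is on the right of Y, so right-multiply by B⁻¹: Y = KB⁻¹.
det B = -3, so B⁻¹ = [[-1, 10/3, -3], [-3, 28/3, -8], [-2, 17/3, -5]].
Y = KB⁻¹ = [[17, -9, 5], [5, 15, -28]] · [[-1, 10/3, -3], [-3, 28/3, -8], [-2, 17/3, -5]] = [[0, 1, -4], [6, -2, 5]].

Y = [[0, 1, -4], [6, -2, 5]]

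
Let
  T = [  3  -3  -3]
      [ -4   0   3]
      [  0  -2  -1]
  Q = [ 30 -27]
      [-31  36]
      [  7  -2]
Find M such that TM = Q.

M = [[4, -6], [-1, -1], [-5, 4]]

Since T multiplies M on the left, M = T⁻¹Q.
det T = 6; the adjugate gives T⁻¹ = [[1, 1/2, -3/2], [-2/3, -1/2, 1/2], [4/3, 1, -2]].
M = T⁻¹Q = [[1, 1/2, -3/2], [-2/3, -1/2, 1/2], [4/3, 1, -2]] · [[30, -27], [-31, 36], [7, -2]] = [[4, -6], [-1, -1], [-5, 4]].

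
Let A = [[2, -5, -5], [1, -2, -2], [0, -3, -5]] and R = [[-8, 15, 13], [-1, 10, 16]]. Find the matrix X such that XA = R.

X = [[-2, -4, 1], [1, -3, -3]]

Since A sits to the right of X, X = RA⁻¹.
det A = -2; the adjugate gives A⁻¹ = [[-2, 5, 0], [-5/2, 5, 1/2], [3/2, -3, -1/2]].
X = RA⁻¹ = [[-8, 15, 13], [-1, 10, 16]] · [[-2, 5, 0], [-5/2, 5, 1/2], [3/2, -3, -1/2]] = [[-2, -4, 1], [1, -3, -3]].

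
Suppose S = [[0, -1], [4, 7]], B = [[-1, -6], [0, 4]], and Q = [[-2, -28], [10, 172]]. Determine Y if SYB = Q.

Y = [[1, 0], [-2, 4]]

Y = S⁻¹QB⁻¹ (apply S⁻¹ on the left and B⁻¹ on the right).
S has determinant 4; S⁻¹ = [[7/4, 1/4], [-1, 0]].
det B = -4; the adjugate gives B⁻¹ = [[-1, -3/2], [0, 1/4]].
S⁻¹Q = [[-1, -6], [2, 28]].
Y = (S⁻¹Q)B⁻¹ = [[1, 0], [-2, 4]].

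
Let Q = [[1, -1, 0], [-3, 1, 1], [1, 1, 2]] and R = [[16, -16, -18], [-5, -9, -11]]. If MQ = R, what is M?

M = [[4, -6, -6], [4, 1, -6]]

Since Q sits to the right of M, M = RQ⁻¹.
det Q = -6; the adjugate gives Q⁻¹ = [[-1/6, -1/3, 1/6], [-7/6, -1/3, 1/6], [2/3, 1/3, 1/3]].
M = RQ⁻¹ = [[16, -16, -18], [-5, -9, -11]] · [[-1/6, -1/3, 1/6], [-7/6, -1/3, 1/6], [2/3, 1/3, 1/3]] = [[4, -6, -6], [4, 1, -6]].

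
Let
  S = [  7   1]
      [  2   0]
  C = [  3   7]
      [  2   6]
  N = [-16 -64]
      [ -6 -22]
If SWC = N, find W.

W = S⁻¹NC⁻¹ (apply S⁻¹ on the left and C⁻¹ on the right).
det S = -2; the adjugate gives S⁻¹ = [[0, 1/2], [1, -7/2]].
C has determinant 4; C⁻¹ = [[3/2, -7/4], [-1/2, 3/4]].
S⁻¹N = [[-3, -11], [5, 13]].
W = (S⁻¹N)C⁻¹ = [[1, -3], [1, 1]].

W = [[1, -3], [1, 1]]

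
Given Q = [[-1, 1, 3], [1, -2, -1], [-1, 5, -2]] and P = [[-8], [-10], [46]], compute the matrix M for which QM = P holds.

M = [[-4], [6], [-6]]

Since Q multiplies M on the left, M = Q⁻¹P.
det Q = 3; the adjugate gives Q⁻¹ = [[3, 17/3, 5/3], [1, 5/3, 2/3], [1, 4/3, 1/3]].
M = Q⁻¹P = [[3, 17/3, 5/3], [1, 5/3, 2/3], [1, 4/3, 1/3]] · [[-8], [-10], [46]] = [[-4], [6], [-6]].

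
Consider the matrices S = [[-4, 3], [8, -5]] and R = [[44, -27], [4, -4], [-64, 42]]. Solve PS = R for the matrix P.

P = [[1, 6], [-3, -1], [4, -6]]

Since S sits to the right of P, P = RS⁻¹.
det S = -4; the adjugate gives S⁻¹ = [[5/4, 3/4], [2, 1]].
P = RS⁻¹ = [[44, -27], [4, -4], [-64, 42]] · [[5/4, 3/4], [2, 1]] = [[1, 6], [-3, -1], [4, -6]].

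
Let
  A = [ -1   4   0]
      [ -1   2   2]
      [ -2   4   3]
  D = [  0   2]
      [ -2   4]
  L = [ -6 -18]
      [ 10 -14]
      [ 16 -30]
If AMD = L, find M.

M = [[-1, 5], [-4, 2], [5, -2]]

Left-multiply by A⁻¹ and right-multiply by D⁻¹: M = A⁻¹LD⁻¹.
A has determinant -2; A⁻¹ = [[1, 6, -4], [1/2, 3/2, -1], [0, 2, -1]].
det D = 4, so D⁻¹ = [[1, -1/2], [1/2, 0]].
A⁻¹L = [[-10, 18], [-4, 0], [4, 2]].
M = (A⁻¹L)D⁻¹ = [[-1, 5], [-4, 2], [5, -2]].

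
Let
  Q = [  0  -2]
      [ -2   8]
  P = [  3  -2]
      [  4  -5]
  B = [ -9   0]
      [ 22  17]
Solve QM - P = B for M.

M = [[-1, -2], [3, 1]]

QM = B + P = [[-6, -2], [26, 12]].
Since Q multiplies M on the left, M = Q⁻¹(B + P).
Q has determinant -4; Q⁻¹ = [[-2, -1/2], [-1/2, 0]].
M = Q⁻¹(B + P) = [[-1, -2], [3, 1]].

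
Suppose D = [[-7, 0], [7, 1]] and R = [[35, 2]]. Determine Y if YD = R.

D is on the right of Y, so right-multiply by D⁻¹: Y = RD⁻¹.
D has determinant -7; D⁻¹ = [[-1/7, 0], [1, 1]].
Y = RD⁻¹ = [[35, 2]] · [[-1/7, 0], [1, 1]] = [[-3, 2]].

Y = [[-3, 2]]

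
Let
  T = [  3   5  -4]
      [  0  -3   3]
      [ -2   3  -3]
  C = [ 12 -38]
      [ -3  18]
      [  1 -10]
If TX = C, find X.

X = [[1, -4], [5, -2], [4, 4]]

Left-multiplying both sides by T⁻¹ gives X = T⁻¹C.
det T = -6; the adjugate gives T⁻¹ = [[0, -1/2, -1/2], [1, 17/6, 3/2], [1, 19/6, 3/2]].
X = T⁻¹C = [[0, -1/2, -1/2], [1, 17/6, 3/2], [1, 19/6, 3/2]] · [[12, -38], [-3, 18], [1, -10]] = [[1, -4], [5, -2], [4, 4]].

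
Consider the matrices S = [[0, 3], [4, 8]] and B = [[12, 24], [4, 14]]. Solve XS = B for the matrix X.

Right-multiplying both sides by S⁻¹ gives X = BS⁻¹.
det S = -12; the adjugate gives S⁻¹ = [[-2/3, 1/4], [1/3, 0]].
X = BS⁻¹ = [[12, 24], [4, 14]] · [[-2/3, 1/4], [1/3, 0]] = [[0, 3], [2, 1]].

X = [[0, 3], [2, 1]]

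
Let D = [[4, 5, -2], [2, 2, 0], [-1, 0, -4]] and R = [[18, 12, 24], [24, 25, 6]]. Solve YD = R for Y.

Right-multiplying both sides by D⁻¹ gives Y = RD⁻¹.
D has determinant 4; D⁻¹ = [[-2, 5, 1], [2, -9/2, -1], [1/2, -5/4, -1/2]].
Y = RD⁻¹ = [[18, 12, 24], [24, 25, 6]] · [[-2, 5, 1], [2, -9/2, -1], [1/2, -5/4, -1/2]] = [[0, 6, -6], [5, 0, -4]].

Y = [[0, 6, -6], [5, 0, -4]]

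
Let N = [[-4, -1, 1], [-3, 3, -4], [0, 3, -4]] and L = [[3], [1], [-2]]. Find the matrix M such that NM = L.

N is on the left of M, so left-multiply by N⁻¹: M = N⁻¹L.
det N = 3, so N⁻¹ = [[0, -1/3, 1/3], [-4, 16/3, -19/3], [-3, 4, -5]].
M = N⁻¹L = [[0, -1/3, 1/3], [-4, 16/3, -19/3], [-3, 4, -5]] · [[3], [1], [-2]] = [[-1], [6], [5]].

M = [[-1], [6], [5]]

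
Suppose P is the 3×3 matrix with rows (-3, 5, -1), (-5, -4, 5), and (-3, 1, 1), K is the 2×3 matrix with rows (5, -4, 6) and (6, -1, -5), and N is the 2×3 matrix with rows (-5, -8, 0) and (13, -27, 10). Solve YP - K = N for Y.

Y = [[-3, 0, 3], [-4, 1, -4]]

YP = N + K = [[0, -12, 6], [19, -28, 5]].
Since P sits to the right of Y, Y = (N + K)P⁻¹.
det P = -6; the adjugate gives P⁻¹ = [[3/2, 1, -7/2], [5/3, 1, -10/3], [17/6, 2, -37/6]].
Y = (N + K)P⁻¹ = [[-3, 0, 3], [-4, 1, -4]].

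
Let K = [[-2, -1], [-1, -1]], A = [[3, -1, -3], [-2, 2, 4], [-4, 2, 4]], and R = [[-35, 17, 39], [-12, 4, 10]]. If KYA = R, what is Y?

Y = [[3, -3, -2], [-1, 4, 0]]

Left-multiply by K⁻¹ and right-multiply by A⁻¹: Y = K⁻¹RA⁻¹.
K has determinant 1; K⁻¹ = [[-1, 1], [1, -2]].
A has determinant -4; A⁻¹ = [[0, 1/2, -1/2], [2, 0, 3/2], [-1, 1/2, -1]].
K⁻¹R = [[23, -13, -29], [-11, 9, 19]].
Y = (K⁻¹R)A⁻¹ = [[3, -3, -2], [-1, 4, 0]].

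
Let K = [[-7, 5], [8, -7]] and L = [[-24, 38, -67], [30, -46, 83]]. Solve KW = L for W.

W = [[2, -4, 6], [-2, 2, -5]]

Since K multiplies W on the left, W = K⁻¹L.
K has determinant 9; K⁻¹ = [[-7/9, -5/9], [-8/9, -7/9]].
W = K⁻¹L = [[-7/9, -5/9], [-8/9, -7/9]] · [[-24, 38, -67], [30, -46, 83]] = [[2, -4, 6], [-2, 2, -5]].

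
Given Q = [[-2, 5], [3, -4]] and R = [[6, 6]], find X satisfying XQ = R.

Right-multiplying both sides by Q⁻¹ gives X = RQ⁻¹.
Q has determinant -7; Q⁻¹ = [[4/7, 5/7], [3/7, 2/7]].
X = RQ⁻¹ = [[6, 6]] · [[4/7, 5/7], [3/7, 2/7]] = [[6, 6]].

X = [[6, 6]]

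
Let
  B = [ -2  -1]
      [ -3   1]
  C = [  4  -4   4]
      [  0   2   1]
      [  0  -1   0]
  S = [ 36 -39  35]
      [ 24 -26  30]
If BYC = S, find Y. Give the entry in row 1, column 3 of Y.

Isolating Y: multiply by B⁻¹ from the left and C⁻¹ from the right, so Y = B⁻¹SC⁻¹.
det B = -5, so B⁻¹ = [[-1/5, -1/5], [-3/5, 2/5]].
det C = 4; the adjugate gives C⁻¹ = [[1/4, -1, -3], [0, 0, -1], [0, 1, 2]].
B⁻¹S = [[-12, 13, -13], [-12, 13, -9]].
Y = (B⁻¹S)C⁻¹ = [[-3, -1, -3], [-3, 3, 5]].

-3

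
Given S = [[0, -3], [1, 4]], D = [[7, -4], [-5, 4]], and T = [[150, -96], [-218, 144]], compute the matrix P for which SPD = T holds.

Left-multiply by S⁻¹ and right-multiply by D⁻¹: P = S⁻¹TD⁻¹.
det S = 3; the adjugate gives S⁻¹ = [[4/3, 1], [-1/3, 0]].
det D = 8; the adjugate gives D⁻¹ = [[1/2, 1/2], [5/8, 7/8]].
S⁻¹T = [[-18, 16], [-50, 32]].
P = (S⁻¹T)D⁻¹ = [[1, 5], [-5, 3]].

P = [[1, 5], [-5, 3]]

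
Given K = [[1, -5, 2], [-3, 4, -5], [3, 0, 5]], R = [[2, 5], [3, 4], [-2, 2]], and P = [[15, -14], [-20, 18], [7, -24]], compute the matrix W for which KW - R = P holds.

KW = P + R = [[17, -9], [-17, 22], [5, -22]].
Left-multiplying both sides by K⁻¹ gives W = K⁻¹(P + R).
K has determinant -4; K⁻¹ = [[-5, -25/4, -17/4], [0, 1/4, 1/4], [3, 15/4, 11/4]].
W = K⁻¹(P + R) = [[0, 1], [-3, 0], [1, -5]].

W = [[0, 1], [-3, 0], [1, -5]]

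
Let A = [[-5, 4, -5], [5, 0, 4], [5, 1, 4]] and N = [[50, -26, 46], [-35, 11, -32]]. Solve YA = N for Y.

Y = [[-6, 6, -2], [4, 2, -5]]

A is on the right of Y, so right-multiply by A⁻¹: Y = NA⁻¹.
A has determinant -5; A⁻¹ = [[4/5, 21/5, -16/5], [0, -1, 1], [-1, -5, 4]].
Y = NA⁻¹ = [[50, -26, 46], [-35, 11, -32]] · [[4/5, 21/5, -16/5], [0, -1, 1], [-1, -5, 4]] = [[-6, 6, -2], [4, 2, -5]].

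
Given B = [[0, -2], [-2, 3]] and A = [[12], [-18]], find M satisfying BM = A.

M = [[0], [-6]]

Since B multiplies M on the left, M = B⁻¹A.
det B = -4; the adjugate gives B⁻¹ = [[-3/4, -1/2], [-1/2, 0]].
M = B⁻¹A = [[-3/4, -1/2], [-1/2, 0]] · [[12], [-18]] = [[0], [-6]].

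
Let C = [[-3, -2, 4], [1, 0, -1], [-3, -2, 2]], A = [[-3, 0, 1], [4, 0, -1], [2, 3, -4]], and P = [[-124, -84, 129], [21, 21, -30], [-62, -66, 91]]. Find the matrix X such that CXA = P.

X = [[2, -3, 4], [3, 5, 2], [3, -4, -3]]

Isolating X: multiply by C⁻¹ from the left and A⁻¹ from the right, so X = C⁻¹PA⁻¹.
det C = -4; the adjugate gives C⁻¹ = [[1/2, 1, -1/2], [-1/4, -3/2, -1/4], [1/2, 0, -1/2]].
A has determinant 3; A⁻¹ = [[1, 1, 0], [14/3, 10/3, 1/3], [4, 3, 0]].
C⁻¹P = [[-10, 12, -11], [15, 6, -10], [-31, -9, 19]].
X = (C⁻¹P)A⁻¹ = [[2, -3, 4], [3, 5, 2], [3, -4, -3]].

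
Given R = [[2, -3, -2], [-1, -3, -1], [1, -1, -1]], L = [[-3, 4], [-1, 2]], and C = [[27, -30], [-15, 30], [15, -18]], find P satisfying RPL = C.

Left-multiply by R⁻¹ and right-multiply by L⁻¹: P = R⁻¹CL⁻¹.
det R = 2; the adjugate gives R⁻¹ = [[1, -1/2, -3/2], [-1, 0, 2], [2, -1/2, -9/2]].
det L = -2; the adjugate gives L⁻¹ = [[-1, 2], [-1/2, 3/2]].
R⁻¹C = [[12, -18], [3, -6], [-6, 6]].
P = (R⁻¹C)L⁻¹ = [[-3, -3], [0, -3], [3, -3]].

P = [[-3, -3], [0, -3], [3, -3]]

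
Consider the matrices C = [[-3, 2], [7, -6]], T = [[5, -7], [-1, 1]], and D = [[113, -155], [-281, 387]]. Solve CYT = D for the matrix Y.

Left-multiply by C⁻¹ and right-multiply by T⁻¹: Y = C⁻¹DT⁻¹.
C has determinant 4; C⁻¹ = [[-3/2, -1/2], [-7/4, -3/4]].
det T = -2, so T⁻¹ = [[-1/2, -7/2], [-1/2, -5/2]].
C⁻¹D = [[-29, 39], [13, -19]].
Y = (C⁻¹D)T⁻¹ = [[-5, 4], [3, 2]].

Y = [[-5, 4], [3, 2]]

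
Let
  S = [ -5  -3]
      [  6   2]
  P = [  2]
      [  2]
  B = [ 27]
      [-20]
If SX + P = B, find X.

SX = B − P = [[25], [-22]].
S is on the left of X, so left-multiply by S⁻¹: X = S⁻¹(B − P).
det S = 8; the adjugate gives S⁻¹ = [[1/4, 3/8], [-3/4, -5/8]].
X = S⁻¹(B − P) = [[-2], [-5]].

X = [[-2], [-5]]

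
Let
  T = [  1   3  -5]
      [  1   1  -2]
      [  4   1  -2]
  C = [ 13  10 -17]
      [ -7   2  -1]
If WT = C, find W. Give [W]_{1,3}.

Since T sits to the right of W, W = CT⁻¹.
det T = -3, so T⁻¹ = [[0, -1/3, 1/3], [2, -6, 1], [1, -11/3, 2/3]].
W = CT⁻¹ = [[13, 10, -17], [-7, 2, -1]] · [[0, -1/3, 1/3], [2, -6, 1], [1, -11/3, 2/3]] = [[3, -2, 3], [3, -6, -1]].

3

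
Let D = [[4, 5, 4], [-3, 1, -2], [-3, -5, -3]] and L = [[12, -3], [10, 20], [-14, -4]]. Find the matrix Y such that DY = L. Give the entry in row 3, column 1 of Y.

Since D multiplies Y on the left, Y = D⁻¹L.
D has determinant 5; D⁻¹ = [[-13/5, -1, -14/5], [-3/5, 0, -4/5], [18/5, 1, 19/5]].
Y = D⁻¹L = [[-13/5, -1, -14/5], [-3/5, 0, -4/5], [18/5, 1, 19/5]] · [[12, -3], [10, 20], [-14, -4]] = [[-2, -1], [4, 5], [0, -6]].

0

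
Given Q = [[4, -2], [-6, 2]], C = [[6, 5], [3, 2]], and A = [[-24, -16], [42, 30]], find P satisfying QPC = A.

P = [[-1, -1], [-2, 2]]

Isolating P: multiply by Q⁻¹ from the left and C⁻¹ from the right, so P = Q⁻¹AC⁻¹.
det Q = -4, so Q⁻¹ = [[-1/2, -1/2], [-3/2, -1]].
C has determinant -3; C⁻¹ = [[-2/3, 5/3], [1, -2]].
Q⁻¹A = [[-9, -7], [-6, -6]].
P = (Q⁻¹A)C⁻¹ = [[-1, -1], [-2, 2]].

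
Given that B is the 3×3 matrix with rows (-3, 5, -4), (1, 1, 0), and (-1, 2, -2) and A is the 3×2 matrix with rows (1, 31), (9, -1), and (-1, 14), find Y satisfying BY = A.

Y = [[3, -2], [6, 1], [5, -5]]

Since B multiplies Y on the left, Y = B⁻¹A.
det B = 4; the adjugate gives B⁻¹ = [[-1/2, 1/2, 1], [1/2, 1/2, -1], [3/4, 1/4, -2]].
Y = B⁻¹A = [[-1/2, 1/2, 1], [1/2, 1/2, -1], [3/4, 1/4, -2]] · [[1, 31], [9, -1], [-1, 14]] = [[3, -2], [6, 1], [5, -5]].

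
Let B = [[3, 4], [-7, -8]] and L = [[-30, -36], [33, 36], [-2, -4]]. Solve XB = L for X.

X = [[-3, 3], [-3, -6], [-3, -1]]

B is on the right of X, so right-multiply by B⁻¹: X = LB⁻¹.
B has determinant 4; B⁻¹ = [[-2, -1], [7/4, 3/4]].
X = LB⁻¹ = [[-30, -36], [33, 36], [-2, -4]] · [[-2, -1], [7/4, 3/4]] = [[-3, 3], [-3, -6], [-3, -1]].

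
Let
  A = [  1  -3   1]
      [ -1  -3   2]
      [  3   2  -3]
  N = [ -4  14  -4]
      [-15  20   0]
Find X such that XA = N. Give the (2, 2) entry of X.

-5

Since A sits to the right of X, X = NA⁻¹.
A has determinant 3; A⁻¹ = [[5/3, -7/3, -1], [1, -2, -1], [7/3, -11/3, -2]].
X = NA⁻¹ = [[-4, 14, -4], [-15, 20, 0]] · [[5/3, -7/3, -1], [1, -2, -1], [7/3, -11/3, -2]] = [[-2, -4, -2], [-5, -5, -5]].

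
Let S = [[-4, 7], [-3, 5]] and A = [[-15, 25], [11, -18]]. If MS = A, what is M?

M = [[0, 5], [1, -5]]

S is on the right of M, so right-multiply by S⁻¹: M = AS⁻¹.
S has determinant 1; S⁻¹ = [[5, -7], [3, -4]].
M = AS⁻¹ = [[-15, 25], [11, -18]] · [[5, -7], [3, -4]] = [[0, 5], [1, -5]].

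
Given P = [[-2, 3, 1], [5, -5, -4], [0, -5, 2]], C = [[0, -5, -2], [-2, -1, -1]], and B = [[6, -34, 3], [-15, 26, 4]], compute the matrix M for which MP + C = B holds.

M = [[-3, 0, 4], [-1, -3, -3]]

MP = B − C = [[6, -29, 5], [-13, 27, 5]].
P is on the right of M, so right-multiply by P⁻¹: M = (B − C)P⁻¹.
det P = 5, so P⁻¹ = [[-6, -11/5, -7/5], [-2, -4/5, -3/5], [-5, -2, -1]].
M = (B − C)P⁻¹ = [[-3, 0, 4], [-1, -3, -3]].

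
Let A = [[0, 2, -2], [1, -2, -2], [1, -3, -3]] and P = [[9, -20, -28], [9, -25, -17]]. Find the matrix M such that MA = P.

Since A sits to the right of M, M = PA⁻¹.
det A = 4, so A⁻¹ = [[0, 3, -2], [1/4, 1/2, -1/2], [-1/4, 1/2, -1/2]].
M = PA⁻¹ = [[9, -20, -28], [9, -25, -17]] · [[0, 3, -2], [1/4, 1/2, -1/2], [-1/4, 1/2, -1/2]] = [[2, 3, 6], [-2, 6, 3]].

M = [[2, 3, 6], [-2, 6, 3]]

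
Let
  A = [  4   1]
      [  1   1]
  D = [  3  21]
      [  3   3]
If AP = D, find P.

P = [[0, 6], [3, -3]]

Since A multiplies P on the left, P = A⁻¹D.
A has determinant 3; A⁻¹ = [[1/3, -1/3], [-1/3, 4/3]].
P = A⁻¹D = [[1/3, -1/3], [-1/3, 4/3]] · [[3, 21], [3, 3]] = [[0, 6], [3, -3]].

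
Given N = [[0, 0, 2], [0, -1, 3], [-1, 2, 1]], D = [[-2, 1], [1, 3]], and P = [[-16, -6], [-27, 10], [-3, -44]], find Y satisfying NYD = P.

Y = N⁻¹PD⁻¹ (apply N⁻¹ on the left and D⁻¹ on the right).
N has determinant -2; N⁻¹ = [[7/2, -2, -1], [3/2, -1, 0], [1/2, 0, 0]].
det D = -7; the adjugate gives D⁻¹ = [[-3/7, 1/7], [1/7, 2/7]].
N⁻¹P = [[1, 3], [3, -19], [-8, -3]].
Y = (N⁻¹P)D⁻¹ = [[0, 1], [-4, -5], [3, -2]].

Y = [[0, 1], [-4, -5], [3, -2]]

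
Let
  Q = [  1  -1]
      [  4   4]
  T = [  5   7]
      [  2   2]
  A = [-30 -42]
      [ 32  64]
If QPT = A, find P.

Left-multiply by Q⁻¹ and right-multiply by T⁻¹: P = Q⁻¹AT⁻¹.
det Q = 8; the adjugate gives Q⁻¹ = [[1/2, 1/8], [-1/2, 1/8]].
det T = -4; the adjugate gives T⁻¹ = [[-1/2, 7/4], [1/2, -5/4]].
Q⁻¹A = [[-11, -13], [19, 29]].
P = (Q⁻¹A)T⁻¹ = [[-1, -3], [5, -3]].

P = [[-1, -3], [5, -3]]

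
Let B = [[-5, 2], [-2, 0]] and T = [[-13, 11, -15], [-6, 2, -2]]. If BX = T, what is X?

Since B multiplies X on the left, X = B⁻¹T.
B has determinant 4; B⁻¹ = [[0, -1/2], [1/2, -5/4]].
X = B⁻¹T = [[0, -1/2], [1/2, -5/4]] · [[-13, 11, -15], [-6, 2, -2]] = [[3, -1, 1], [1, 3, -5]].

X = [[3, -1, 1], [1, 3, -5]]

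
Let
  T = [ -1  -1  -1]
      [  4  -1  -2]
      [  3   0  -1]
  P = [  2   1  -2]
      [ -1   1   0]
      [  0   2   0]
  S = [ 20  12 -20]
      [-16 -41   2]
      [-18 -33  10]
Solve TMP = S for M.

M = [[-3, 3, -5], [-3, -4, 1], [-4, 1, 3]]

M = T⁻¹SP⁻¹ (apply T⁻¹ on the left and P⁻¹ on the right).
det T = -2; the adjugate gives T⁻¹ = [[-1/2, 1/2, -1/2], [1, -2, 3], [-3/2, 3/2, -5/2]].
P has determinant 4; P⁻¹ = [[0, -1, 1/2], [0, 0, 1/2], [-1/2, -1, 3/4]].
T⁻¹S = [[-9, -10, 6], [-2, -5, 6], [-9, 3, 8]].
M = (T⁻¹S)P⁻¹ = [[-3, 3, -5], [-3, -4, 1], [-4, 1, 3]].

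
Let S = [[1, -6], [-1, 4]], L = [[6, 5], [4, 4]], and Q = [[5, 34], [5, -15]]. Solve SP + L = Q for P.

SP = Q − L = [[-1, 29], [1, -19]].
Since S multiplies P on the left, P = S⁻¹(Q − L).
det S = -2; the adjugate gives S⁻¹ = [[-2, -3], [-1/2, -1/2]].
P = S⁻¹(Q − L) = [[-1, -1], [0, -5]].

P = [[-1, -1], [0, -5]]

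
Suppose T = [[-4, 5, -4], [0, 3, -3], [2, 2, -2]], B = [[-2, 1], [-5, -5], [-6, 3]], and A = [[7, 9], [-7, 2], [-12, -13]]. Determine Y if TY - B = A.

TY = A + B = [[5, 10], [-12, -3], [-18, -10]].
Since T multiplies Y on the left, Y = T⁻¹(A + B).
det T = -6, so T⁻¹ = [[0, -1/3, 1/2], [1, -8/3, 2], [1, -3, 2]].
Y = T⁻¹(A + B) = [[-5, -4], [1, -2], [5, -1]].

Y = [[-5, -4], [1, -2], [5, -1]]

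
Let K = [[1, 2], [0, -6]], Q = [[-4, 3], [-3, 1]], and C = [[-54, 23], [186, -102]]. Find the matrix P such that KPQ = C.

Left-multiply by K⁻¹ and right-multiply by Q⁻¹: P = K⁻¹CQ⁻¹.
K has determinant -6; K⁻¹ = [[1, 1/3], [0, -1/6]].
det Q = 5; the adjugate gives Q⁻¹ = [[1/5, -3/5], [3/5, -4/5]].
K⁻¹C = [[8, -11], [-31, 17]].
P = (K⁻¹C)Q⁻¹ = [[-5, 4], [4, 5]].

P = [[-5, 4], [4, 5]]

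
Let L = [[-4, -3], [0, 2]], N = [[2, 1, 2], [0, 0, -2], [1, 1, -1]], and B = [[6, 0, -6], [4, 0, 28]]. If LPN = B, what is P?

Isolating P: multiply by L⁻¹ from the left and N⁻¹ from the right, so P = L⁻¹BN⁻¹.
det L = -8; the adjugate gives L⁻¹ = [[-1/4, -3/8], [0, 1/2]].
N has determinant 2; N⁻¹ = [[1, 3/2, -1], [-1, -2, 2], [0, -1/2, 0]].
L⁻¹B = [[-3, 0, -9], [2, 0, 14]].
P = (L⁻¹B)N⁻¹ = [[-3, 0, 3], [2, -4, -2]].

P = [[-3, 0, 3], [2, -4, -2]]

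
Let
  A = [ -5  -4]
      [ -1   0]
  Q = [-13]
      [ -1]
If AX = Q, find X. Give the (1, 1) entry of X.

Left-multiplying both sides by A⁻¹ gives X = A⁻¹Q.
det A = -4; the adjugate gives A⁻¹ = [[0, -1], [-1/4, 5/4]].
X = A⁻¹Q = [[0, -1], [-1/4, 5/4]] · [[-13], [-1]] = [[1], [2]].

1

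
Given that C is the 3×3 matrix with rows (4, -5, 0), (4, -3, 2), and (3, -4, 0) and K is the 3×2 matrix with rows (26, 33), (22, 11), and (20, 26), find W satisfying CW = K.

Since C multiplies W on the left, W = C⁻¹K.
det C = 2; the adjugate gives C⁻¹ = [[4, 0, -5], [3, 0, -4], [-7/2, 1/2, 4]].
W = C⁻¹K = [[4, 0, -5], [3, 0, -4], [-7/2, 1/2, 4]] · [[26, 33], [22, 11], [20, 26]] = [[4, 2], [-2, -5], [0, -6]].

W = [[4, 2], [-2, -5], [0, -6]]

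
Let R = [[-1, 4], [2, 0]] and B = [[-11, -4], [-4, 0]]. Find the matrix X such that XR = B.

X = [[-1, -6], [0, -2]]

Right-multiplying both sides by R⁻¹ gives X = BR⁻¹.
det R = -8; the adjugate gives R⁻¹ = [[0, 1/2], [1/4, 1/8]].
X = BR⁻¹ = [[-11, -4], [-4, 0]] · [[0, 1/2], [1/4, 1/8]] = [[-1, -6], [0, -2]].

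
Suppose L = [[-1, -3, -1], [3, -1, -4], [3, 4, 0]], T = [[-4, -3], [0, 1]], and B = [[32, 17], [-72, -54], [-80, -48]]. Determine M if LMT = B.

M = [[4, 4], [2, 0], [-2, 3]]

Isolating M: multiply by L⁻¹ from the left and T⁻¹ from the right, so M = L⁻¹BT⁻¹.
L has determinant 5; L⁻¹ = [[16/5, -4/5, 11/5], [-12/5, 3/5, -7/5], [3, -1, 2]].
det T = -4; the adjugate gives T⁻¹ = [[-1/4, -3/4], [0, 1]].
L⁻¹B = [[-16, -8], [-8, -6], [8, 9]].
M = (L⁻¹B)T⁻¹ = [[4, 4], [2, 0], [-2, 3]].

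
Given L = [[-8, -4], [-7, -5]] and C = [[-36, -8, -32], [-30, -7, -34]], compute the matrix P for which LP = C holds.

P = [[5, 1, 2], [-1, 0, 4]]

Left-multiplying both sides by L⁻¹ gives P = L⁻¹C.
L has determinant 12; L⁻¹ = [[-5/12, 1/3], [7/12, -2/3]].
P = L⁻¹C = [[-5/12, 1/3], [7/12, -2/3]] · [[-36, -8, -32], [-30, -7, -34]] = [[5, 1, 2], [-1, 0, 4]].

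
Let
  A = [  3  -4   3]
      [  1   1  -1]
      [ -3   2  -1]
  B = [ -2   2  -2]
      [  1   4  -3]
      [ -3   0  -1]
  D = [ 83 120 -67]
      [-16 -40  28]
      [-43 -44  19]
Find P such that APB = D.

P = [[3, -2, -4], [2, -4, 1], [5, 4, -5]]

Left-multiply by A⁻¹ and right-multiply by B⁻¹: P = A⁻¹DB⁻¹.
det A = 2, so A⁻¹ = [[1/2, 1, 1/2], [2, 3, 3], [5/2, 3, 7/2]].
det B = 4; the adjugate gives B⁻¹ = [[-1, 1/2, 1/2], [5/2, -1, -2], [3, -3/2, -5/2]].
A⁻¹D = [[4, -2, 4], [-11, -12, 7], [9, 26, -17]].
P = (A⁻¹D)B⁻¹ = [[3, -2, -4], [2, -4, 1], [5, 4, -5]].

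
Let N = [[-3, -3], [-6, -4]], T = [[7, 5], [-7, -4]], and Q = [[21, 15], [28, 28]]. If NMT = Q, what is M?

Isolating M: multiply by N⁻¹ from the left and T⁻¹ from the right, so M = N⁻¹QT⁻¹.
N has determinant -6; N⁻¹ = [[2/3, -1/2], [-1, 1/2]].
T has determinant 7; T⁻¹ = [[-4/7, -5/7], [1, 1]].
N⁻¹Q = [[0, -4], [-7, -1]].
M = (N⁻¹Q)T⁻¹ = [[-4, -4], [3, 4]].

M = [[-4, -4], [3, 4]]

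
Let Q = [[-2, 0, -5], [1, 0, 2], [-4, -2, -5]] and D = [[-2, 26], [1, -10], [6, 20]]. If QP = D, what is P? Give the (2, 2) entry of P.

1

Left-multiplying both sides by Q⁻¹ gives P = Q⁻¹D.
Q has determinant 2; Q⁻¹ = [[2, 5, 0], [-3/2, -5, -1/2], [-1, -2, 0]].
P = Q⁻¹D = [[2, 5, 0], [-3/2, -5, -1/2], [-1, -2, 0]] · [[-2, 26], [1, -10], [6, 20]] = [[1, 2], [-5, 1], [0, -6]].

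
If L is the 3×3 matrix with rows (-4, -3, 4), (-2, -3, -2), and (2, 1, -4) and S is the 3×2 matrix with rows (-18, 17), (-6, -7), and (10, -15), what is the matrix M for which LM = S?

Since L multiplies M on the left, M = L⁻¹S.
det L = -4, so L⁻¹ = [[-7/2, 2, -9/2], [3, -2, 4], [-1, 1/2, -3/2]].
M = L⁻¹S = [[-7/2, 2, -9/2], [3, -2, 4], [-1, 1/2, -3/2]] · [[-18, 17], [-6, -7], [10, -15]] = [[6, -6], [-2, 5], [0, 2]].

M = [[6, -6], [-2, 5], [0, 2]]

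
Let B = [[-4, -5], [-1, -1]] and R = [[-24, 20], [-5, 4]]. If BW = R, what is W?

W = [[1, 0], [4, -4]]

B is on the left of W, so left-multiply by B⁻¹: W = B⁻¹R.
det B = -1; the adjugate gives B⁻¹ = [[1, -5], [-1, 4]].
W = B⁻¹R = [[1, -5], [-1, 4]] · [[-24, 20], [-5, 4]] = [[1, 0], [4, -4]].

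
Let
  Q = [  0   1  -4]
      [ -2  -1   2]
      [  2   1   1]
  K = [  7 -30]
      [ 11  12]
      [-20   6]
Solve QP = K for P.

P = [[-6, 3], [-5, -6], [-3, 6]]

Since Q multiplies P on the left, P = Q⁻¹K.
det Q = 6; the adjugate gives Q⁻¹ = [[-1/2, -5/6, -1/3], [1, 4/3, 4/3], [0, 1/3, 1/3]].
P = Q⁻¹K = [[-1/2, -5/6, -1/3], [1, 4/3, 4/3], [0, 1/3, 1/3]] · [[7, -30], [11, 12], [-20, 6]] = [[-6, 3], [-5, -6], [-3, 6]].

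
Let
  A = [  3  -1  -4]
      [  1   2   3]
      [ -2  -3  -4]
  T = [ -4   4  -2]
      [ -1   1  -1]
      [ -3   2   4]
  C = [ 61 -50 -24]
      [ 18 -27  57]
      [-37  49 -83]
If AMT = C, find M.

M = [[-5, -3, 1], [1, 3, -2], [-3, 0, 4]]

Isolating M: multiply by A⁻¹ from the left and T⁻¹ from the right, so M = A⁻¹CT⁻¹.
A has determinant 1; A⁻¹ = [[1, 8, 5], [-2, -20, -13], [1, 11, 7]].
T has determinant 2; T⁻¹ = [[3, -10, -1], [7/2, -11, -1], [1/2, -2, 0]].
A⁻¹C = [[20, -21, 17], [-1, 3, -13], [0, -4, 22]].
M = (A⁻¹C)T⁻¹ = [[-5, -3, 1], [1, 3, -2], [-3, 0, 4]].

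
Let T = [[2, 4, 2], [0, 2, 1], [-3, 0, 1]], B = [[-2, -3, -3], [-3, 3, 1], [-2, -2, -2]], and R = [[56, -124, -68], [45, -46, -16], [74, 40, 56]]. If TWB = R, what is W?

Left-multiply by T⁻¹ and right-multiply by B⁻¹: W = T⁻¹RB⁻¹.
det T = 4; the adjugate gives T⁻¹ = [[1/2, -1, 0], [-3/4, 2, -1/2], [3/2, -3, 1]].
det B = -4; the adjugate gives B⁻¹ = [[1, 0, -3/2], [2, 1/2, -11/4], [-3, -1/2, 15/4]].
T⁻¹R = [[-17, -16, -18], [11, -19, -9], [23, -8, 2]].
W = (T⁻¹R)B⁻¹ = [[5, 1, 2], [0, -5, 2], [1, -5, -5]].

W = [[5, 1, 2], [0, -5, 2], [1, -5, -5]]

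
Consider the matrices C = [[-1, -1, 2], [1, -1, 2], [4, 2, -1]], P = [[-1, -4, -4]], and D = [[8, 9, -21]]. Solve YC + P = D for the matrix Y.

Y = [[-2, -5, 3]]

YC = D − P = [[9, 13, -17]].
Right-multiplying both sides by C⁻¹ gives Y = (D − P)C⁻¹.
det C = 6; the adjugate gives C⁻¹ = [[-1/2, 1/2, 0], [3/2, -7/6, 2/3], [1, -1/3, 1/3]].
Y = (D − P)C⁻¹ = [[-2, -5, 3]].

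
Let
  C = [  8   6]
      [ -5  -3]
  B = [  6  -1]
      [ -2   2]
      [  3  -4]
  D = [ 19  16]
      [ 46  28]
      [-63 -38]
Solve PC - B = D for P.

P = [[0, -5], [3, -4], [-5, 4]]

PC = D + B = [[25, 15], [44, 30], [-60, -42]].
Since C sits to the right of P, P = (D + B)C⁻¹.
det C = 6; the adjugate gives C⁻¹ = [[-1/2, -1], [5/6, 4/3]].
P = (D + B)C⁻¹ = [[0, -5], [3, -4], [-5, 4]].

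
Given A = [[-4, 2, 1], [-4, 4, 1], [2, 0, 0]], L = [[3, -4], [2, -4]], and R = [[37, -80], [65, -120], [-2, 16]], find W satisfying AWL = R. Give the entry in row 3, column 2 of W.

1

Isolating W: multiply by A⁻¹ from the left and L⁻¹ from the right, so W = A⁻¹RL⁻¹.
A has determinant -4; A⁻¹ = [[0, 0, 1/2], [-1/2, 1/2, 0], [2, -1, 2]].
det L = -4, so L⁻¹ = [[1, -1], [1/2, -3/4]].
A⁻¹R = [[-1, 8], [14, -20], [5, -8]].
W = (A⁻¹R)L⁻¹ = [[3, -5], [4, 1], [1, 1]].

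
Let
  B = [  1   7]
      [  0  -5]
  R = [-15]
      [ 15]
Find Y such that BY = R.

Y = [[6], [-3]]

B is on the left of Y, so left-multiply by B⁻¹: Y = B⁻¹R.
det B = -5; the adjugate gives B⁻¹ = [[1, 7/5], [0, -1/5]].
Y = B⁻¹R = [[1, 7/5], [0, -1/5]] · [[-15], [15]] = [[6], [-3]].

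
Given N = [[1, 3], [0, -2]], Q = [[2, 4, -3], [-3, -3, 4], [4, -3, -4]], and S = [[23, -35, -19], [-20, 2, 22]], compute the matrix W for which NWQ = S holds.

W = [[-2, 5, 3], [5, 4, 3]]

Left-multiply by N⁻¹ and right-multiply by Q⁻¹: W = N⁻¹SQ⁻¹.
det N = -2, so N⁻¹ = [[1, 3/2], [0, -1/2]].
det Q = 1; the adjugate gives Q⁻¹ = [[24, 25, 7], [4, 4, 1], [21, 22, 6]].
N⁻¹S = [[-7, -32, 14], [10, -1, -11]].
W = (N⁻¹S)Q⁻¹ = [[-2, 5, 3], [5, 4, 3]].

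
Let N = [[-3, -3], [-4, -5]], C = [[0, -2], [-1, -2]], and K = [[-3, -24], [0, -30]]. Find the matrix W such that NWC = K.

W = [[0, -5], [-3, 4]]

Left-multiply by N⁻¹ and right-multiply by C⁻¹: W = N⁻¹KC⁻¹.
det N = 3; the adjugate gives N⁻¹ = [[-5/3, 1], [4/3, -1]].
det C = -2; the adjugate gives C⁻¹ = [[1, -1], [-1/2, 0]].
N⁻¹K = [[5, 10], [-4, -2]].
W = (N⁻¹K)C⁻¹ = [[0, -5], [-3, 4]].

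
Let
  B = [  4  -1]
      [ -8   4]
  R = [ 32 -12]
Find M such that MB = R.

M = [[4, -2]]

Since B sits to the right of M, M = RB⁻¹.
det B = 8, so B⁻¹ = [[1/2, 1/8], [1, 1/2]].
M = RB⁻¹ = [[32, -12]] · [[1/2, 1/8], [1, 1/2]] = [[4, -2]].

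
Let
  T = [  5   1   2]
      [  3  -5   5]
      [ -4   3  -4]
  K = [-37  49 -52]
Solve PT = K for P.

P = [[1, -6, 6]]

Right-multiplying both sides by T⁻¹ gives P = KT⁻¹.
det T = -5; the adjugate gives T⁻¹ = [[-1, -2, -3], [8/5, 12/5, 19/5], [11/5, 19/5, 28/5]].
P = KT⁻¹ = [[-37, 49, -52]] · [[-1, -2, -3], [8/5, 12/5, 19/5], [11/5, 19/5, 28/5]] = [[1, -6, 6]].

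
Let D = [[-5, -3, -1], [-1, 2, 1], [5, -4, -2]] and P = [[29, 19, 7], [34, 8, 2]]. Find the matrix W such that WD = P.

W = [[-5, 6, 2], [-4, 6, 4]]

Right-multiplying both sides by D⁻¹ gives W = PD⁻¹.
D has determinant -3; D⁻¹ = [[0, 2/3, 1/3], [-1, -5, -2], [2, 35/3, 13/3]].
W = PD⁻¹ = [[29, 19, 7], [34, 8, 2]] · [[0, 2/3, 1/3], [-1, -5, -2], [2, 35/3, 13/3]] = [[-5, 6, 2], [-4, 6, 4]].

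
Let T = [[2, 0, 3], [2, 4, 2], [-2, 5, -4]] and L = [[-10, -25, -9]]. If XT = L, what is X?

X = [[-1, -5, -1]]

T is on the right of X, so right-multiply by T⁻¹: X = LT⁻¹.
det T = 2, so T⁻¹ = [[-13, 15/2, -6], [2, -1, 1], [9, -5, 4]].
X = LT⁻¹ = [[-10, -25, -9]] · [[-13, 15/2, -6], [2, -1, 1], [9, -5, 4]] = [[-1, -5, -1]].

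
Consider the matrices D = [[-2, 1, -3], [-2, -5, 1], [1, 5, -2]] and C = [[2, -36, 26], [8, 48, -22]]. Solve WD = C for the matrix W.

D is on the right of W, so right-multiply by D⁻¹: W = CD⁻¹.
D has determinant 2; D⁻¹ = [[5/2, -13/2, -7], [-3/2, 7/2, 4], [-5/2, 11/2, 6]].
W = CD⁻¹ = [[2, -36, 26], [8, 48, -22]] · [[5/2, -13/2, -7], [-3/2, 7/2, 4], [-5/2, 11/2, 6]] = [[-6, 4, -2], [3, -5, 4]].

W = [[-6, 4, -2], [3, -5, 4]]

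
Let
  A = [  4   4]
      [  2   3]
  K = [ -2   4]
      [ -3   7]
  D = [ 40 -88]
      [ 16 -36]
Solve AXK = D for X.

X = [[-4, -2], [2, 0]]

X = A⁻¹DK⁻¹ (apply A⁻¹ on the left and K⁻¹ on the right).
det A = 4; the adjugate gives A⁻¹ = [[3/4, -1], [-1/2, 1]].
K has determinant -2; K⁻¹ = [[-7/2, 2], [-3/2, 1]].
A⁻¹D = [[14, -30], [-4, 8]].
X = (A⁻¹D)K⁻¹ = [[-4, -2], [2, 0]].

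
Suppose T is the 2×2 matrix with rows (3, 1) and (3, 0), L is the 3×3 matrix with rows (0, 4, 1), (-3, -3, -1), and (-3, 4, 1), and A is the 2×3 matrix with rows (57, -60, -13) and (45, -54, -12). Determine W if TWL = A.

W = [[-3, -2, -3], [-1, -2, -2]]

Isolating W: multiply by T⁻¹ from the left and L⁻¹ from the right, so W = T⁻¹AL⁻¹.
det T = -3; the adjugate gives T⁻¹ = [[0, 1/3], [1, -1]].
L has determinant 3; L⁻¹ = [[1/3, 0, -1/3], [2, 1, -1], [-7, -4, 4]].
T⁻¹A = [[15, -18, -4], [12, -6, -1]].
W = (T⁻¹A)L⁻¹ = [[-3, -2, -3], [-1, -2, -2]].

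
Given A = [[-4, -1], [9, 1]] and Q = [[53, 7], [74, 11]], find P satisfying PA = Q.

A is on the right of P, so right-multiply by A⁻¹: P = QA⁻¹.
det A = 5, so A⁻¹ = [[1/5, 1/5], [-9/5, -4/5]].
P = QA⁻¹ = [[53, 7], [74, 11]] · [[1/5, 1/5], [-9/5, -4/5]] = [[-2, 5], [-5, 6]].

P = [[-2, 5], [-5, 6]]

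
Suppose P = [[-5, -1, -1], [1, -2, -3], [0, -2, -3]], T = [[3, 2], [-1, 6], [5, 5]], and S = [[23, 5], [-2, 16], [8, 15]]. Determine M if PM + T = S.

M = [[-4, 0], [3, 1], [-3, -4]]

PM = S − T = [[20, 3], [-1, 10], [3, 10]].
P is on the left of M, so left-multiply by P⁻¹: M = P⁻¹(S − T).
det P = -1, so P⁻¹ = [[0, 1, -1], [-3, -15, 16], [2, 10, -11]].
M = P⁻¹(S − T) = [[-4, 0], [3, 1], [-3, -4]].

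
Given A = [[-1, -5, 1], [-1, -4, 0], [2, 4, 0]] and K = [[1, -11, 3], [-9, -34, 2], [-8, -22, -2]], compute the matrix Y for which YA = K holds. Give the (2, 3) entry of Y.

-1

Since A sits to the right of Y, Y = KA⁻¹.
det A = 4, so A⁻¹ = [[0, 1, 1], [0, -1/2, -1/4], [1, -3/2, -1/4]].
Y = KA⁻¹ = [[1, -11, 3], [-9, -34, 2], [-8, -22, -2]] · [[0, 1, 1], [0, -1/2, -1/4], [1, -3/2, -1/4]] = [[3, 2, 3], [2, 5, -1], [-2, 6, -2]].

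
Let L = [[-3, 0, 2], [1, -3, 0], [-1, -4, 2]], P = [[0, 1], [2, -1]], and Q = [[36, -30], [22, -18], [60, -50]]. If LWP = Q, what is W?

W = [[2, -4], [3, -5], [-3, 3]]

Isolating W: multiply by L⁻¹ from the left and P⁻¹ from the right, so W = L⁻¹QP⁻¹.
det L = 4, so L⁻¹ = [[-3/2, -2, 3/2], [-1/2, -1, 1/2], [-7/4, -3, 9/4]].
P has determinant -2; P⁻¹ = [[1/2, 1/2], [1, 0]].
L⁻¹Q = [[-8, 6], [-10, 8], [6, -6]].
W = (L⁻¹Q)P⁻¹ = [[2, -4], [3, -5], [-3, 3]].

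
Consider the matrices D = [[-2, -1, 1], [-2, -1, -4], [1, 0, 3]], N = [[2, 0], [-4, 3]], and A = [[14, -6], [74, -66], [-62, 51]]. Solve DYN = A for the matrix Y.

Y = D⁻¹AN⁻¹ (apply D⁻¹ on the left and N⁻¹ on the right).
det D = 5, so D⁻¹ = [[-3/5, 3/5, 1], [2/5, -7/5, -2], [1/5, -1/5, 0]].
det N = 6, so N⁻¹ = [[1/2, 0], [2/3, 1/3]].
D⁻¹A = [[-26, 15], [26, -12], [-12, 12]].
Y = (D⁻¹A)N⁻¹ = [[-3, 5], [5, -4], [2, 4]].

Y = [[-3, 5], [5, -4], [2, 4]]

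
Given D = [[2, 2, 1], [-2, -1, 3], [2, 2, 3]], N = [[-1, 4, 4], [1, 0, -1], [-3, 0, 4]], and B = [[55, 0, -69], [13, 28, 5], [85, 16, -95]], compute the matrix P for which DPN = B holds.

Left-multiply by D⁻¹ and right-multiply by N⁻¹: P = D⁻¹BN⁻¹.
det D = 4; the adjugate gives D⁻¹ = [[-9/4, -1, 7/4], [3, 1, -2], [-1/2, 0, 1/2]].
det N = -4; the adjugate gives N⁻¹ = [[0, 4, 1], [1/4, -2, -3/4], [0, 3, 1]].
D⁻¹B = [[12, 0, -16], [8, -4, -12], [15, 8, -13]].
P = (D⁻¹B)N⁻¹ = [[0, 0, -4], [-1, 4, -1], [2, 5, -4]].

P = [[0, 0, -4], [-1, 4, -1], [2, 5, -4]]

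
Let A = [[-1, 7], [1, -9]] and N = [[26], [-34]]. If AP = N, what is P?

A is on the left of P, so left-multiply by A⁻¹: P = A⁻¹N.
det A = 2; the adjugate gives A⁻¹ = [[-9/2, -7/2], [-1/2, -1/2]].
P = A⁻¹N = [[-9/2, -7/2], [-1/2, -1/2]] · [[26], [-34]] = [[2], [4]].

P = [[2], [4]]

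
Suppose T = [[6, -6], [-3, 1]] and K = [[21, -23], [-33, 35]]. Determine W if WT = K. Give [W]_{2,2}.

T is on the right of W, so right-multiply by T⁻¹: W = KT⁻¹.
T has determinant -12; T⁻¹ = [[-1/12, -1/2], [-1/4, -1/2]].
W = KT⁻¹ = [[21, -23], [-33, 35]] · [[-1/12, -1/2], [-1/4, -1/2]] = [[4, 1], [-6, -1]].

-1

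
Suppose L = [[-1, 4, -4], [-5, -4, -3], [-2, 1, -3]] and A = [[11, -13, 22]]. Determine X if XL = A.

X = [[-4, -1, -1]]

Right-multiplying both sides by L⁻¹ gives X = AL⁻¹.
L has determinant 1; L⁻¹ = [[15, 8, -28], [-9, -5, 17], [-13, -7, 24]].
X = AL⁻¹ = [[11, -13, 22]] · [[15, 8, -28], [-9, -5, 17], [-13, -7, 24]] = [[-4, -1, -1]].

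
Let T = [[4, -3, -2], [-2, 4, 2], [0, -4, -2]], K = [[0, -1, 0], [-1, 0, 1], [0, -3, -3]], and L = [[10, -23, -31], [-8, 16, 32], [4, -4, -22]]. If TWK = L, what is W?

W = [[3, -2, 1], [4, 2, -3], [-1, -2, 3]]

W = T⁻¹LK⁻¹ (apply T⁻¹ on the left and K⁻¹ on the right).
det T = -4; the adjugate gives T⁻¹ = [[0, -1/2, -1/2], [1, 2, 1], [-2, -4, -5/2]].
det K = 3, so K⁻¹ = [[1, -1, -1/3], [-1, 0, 0], [1, 0, -1/3]].
T⁻¹L = [[2, -6, -5], [-2, 5, 11], [2, -8, -11]].
W = (T⁻¹L)K⁻¹ = [[3, -2, 1], [4, 2, -3], [-1, -2, 3]].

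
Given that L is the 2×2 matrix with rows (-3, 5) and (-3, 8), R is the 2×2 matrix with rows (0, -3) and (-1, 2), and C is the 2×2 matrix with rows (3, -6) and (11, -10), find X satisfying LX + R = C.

LX = C − R = [[3, -3], [12, -12]].
L is on the left of X, so left-multiply by L⁻¹: X = L⁻¹(C − R).
det L = -9, so L⁻¹ = [[-8/9, 5/9], [-1/3, 1/3]].
X = L⁻¹(C − R) = [[4, -4], [3, -3]].

X = [[4, -4], [3, -3]]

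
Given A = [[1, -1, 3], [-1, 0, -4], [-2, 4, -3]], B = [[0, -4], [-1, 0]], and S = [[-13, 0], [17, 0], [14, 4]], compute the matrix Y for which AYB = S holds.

Y = A⁻¹SB⁻¹ (apply A⁻¹ on the left and B⁻¹ on the right).
det A = -1; the adjugate gives A⁻¹ = [[-16, -9, -4], [-5, -3, -1], [4, 2, 1]].
B has determinant -4; B⁻¹ = [[0, -1], [-1/4, 0]].
A⁻¹S = [[-1, -16], [0, -4], [-4, 4]].
Y = (A⁻¹S)B⁻¹ = [[4, 1], [1, 0], [-1, 4]].

Y = [[4, 1], [1, 0], [-1, 4]]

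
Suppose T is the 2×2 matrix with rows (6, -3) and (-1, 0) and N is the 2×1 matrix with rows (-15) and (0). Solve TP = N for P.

P = [[0], [5]]

Since T multiplies P on the left, P = T⁻¹N.
det T = -3, so T⁻¹ = [[0, -1], [-1/3, -2]].
P = T⁻¹N = [[0, -1], [-1/3, -2]] · [[-15], [0]] = [[0], [5]].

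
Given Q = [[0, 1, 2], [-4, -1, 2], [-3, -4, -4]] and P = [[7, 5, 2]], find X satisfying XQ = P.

Q is on the right of X, so right-multiply by Q⁻¹: X = PQ⁻¹.
det Q = 4, so Q⁻¹ = [[3, -1, 1], [-11/2, 3/2, -2], [13/4, -3/4, 1]].
X = PQ⁻¹ = [[7, 5, 2]] · [[3, -1, 1], [-11/2, 3/2, -2], [13/4, -3/4, 1]] = [[0, -1, -1]].

X = [[0, -1, -1]]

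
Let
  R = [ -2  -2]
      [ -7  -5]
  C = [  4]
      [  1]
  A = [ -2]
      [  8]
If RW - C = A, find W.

W = [[-2], [1]]

RW = A + C = [[2], [9]].
Since R multiplies W on the left, W = R⁻¹(A + C).
det R = -4, so R⁻¹ = [[5/4, -1/2], [-7/4, 1/2]].
W = R⁻¹(A + C) = [[-2], [1]].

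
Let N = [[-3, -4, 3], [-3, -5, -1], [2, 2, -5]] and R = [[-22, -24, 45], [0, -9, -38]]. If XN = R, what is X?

Right-multiplying both sides by N⁻¹ gives X = RN⁻¹.
det N = -1, so N⁻¹ = [[-27, 14, -19], [17, -9, 12], [-4, 2, -3]].
X = RN⁻¹ = [[-22, -24, 45], [0, -9, -38]] · [[-27, 14, -19], [17, -9, 12], [-4, 2, -3]] = [[6, -2, -5], [-1, 5, 6]].

X = [[6, -2, -5], [-1, 5, 6]]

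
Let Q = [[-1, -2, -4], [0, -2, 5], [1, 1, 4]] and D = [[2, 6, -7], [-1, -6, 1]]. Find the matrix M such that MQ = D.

Right-multiplying both sides by Q⁻¹ gives M = DQ⁻¹.
det Q = -5; the adjugate gives Q⁻¹ = [[13/5, -4/5, 18/5], [-1, 0, -1], [-2/5, 1/5, -2/5]].
M = DQ⁻¹ = [[2, 6, -7], [-1, -6, 1]] · [[13/5, -4/5, 18/5], [-1, 0, -1], [-2/5, 1/5, -2/5]] = [[2, -3, 4], [3, 1, 2]].

M = [[2, -3, 4], [3, 1, 2]]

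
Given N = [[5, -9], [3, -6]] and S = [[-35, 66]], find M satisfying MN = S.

N is on the right of M, so right-multiply by N⁻¹: M = SN⁻¹.
det N = -3, so N⁻¹ = [[2, -3], [1, -5/3]].
M = SN⁻¹ = [[-35, 66]] · [[2, -3], [1, -5/3]] = [[-4, -5]].

M = [[-4, -5]]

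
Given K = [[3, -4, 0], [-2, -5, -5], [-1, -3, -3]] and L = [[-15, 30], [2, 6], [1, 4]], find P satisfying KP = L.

P = [[-1, 2], [3, -6], [-3, 4]]

K is on the left of P, so left-multiply by K⁻¹: P = K⁻¹L.
det K = 4, so K⁻¹ = [[0, -3, 5], [-1/4, -9/4, 15/4], [1/4, 13/4, -23/4]].
P = K⁻¹L = [[0, -3, 5], [-1/4, -9/4, 15/4], [1/4, 13/4, -23/4]] · [[-15, 30], [2, 6], [1, 4]] = [[-1, 2], [3, -6], [-3, 4]].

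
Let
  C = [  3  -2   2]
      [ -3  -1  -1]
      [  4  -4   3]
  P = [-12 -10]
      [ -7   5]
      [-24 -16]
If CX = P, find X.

Left-multiplying both sides by C⁻¹ gives X = C⁻¹P.
det C = 1, so C⁻¹ = [[-7, -2, 4], [5, 1, -3], [16, 4, -9]].
X = C⁻¹P = [[-7, -2, 4], [5, 1, -3], [16, 4, -9]] · [[-12, -10], [-7, 5], [-24, -16]] = [[2, -4], [5, 3], [-4, 4]].

X = [[2, -4], [5, 3], [-4, 4]]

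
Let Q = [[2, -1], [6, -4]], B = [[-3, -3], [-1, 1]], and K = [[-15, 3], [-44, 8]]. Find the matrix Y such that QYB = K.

Left-multiply by Q⁻¹ and right-multiply by B⁻¹: Y = Q⁻¹KB⁻¹.
det Q = -2, so Q⁻¹ = [[2, -1/2], [3, -1]].
det B = -6, so B⁻¹ = [[-1/6, -1/2], [-1/6, 1/2]].
Q⁻¹K = [[-8, 2], [-1, 1]].
Y = (Q⁻¹K)B⁻¹ = [[1, 5], [0, 1]].

Y = [[1, 5], [0, 1]]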